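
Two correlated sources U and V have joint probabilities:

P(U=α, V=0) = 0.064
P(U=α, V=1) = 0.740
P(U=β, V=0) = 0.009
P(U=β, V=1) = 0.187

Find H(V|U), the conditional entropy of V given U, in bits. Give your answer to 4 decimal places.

Marginals: p(U) = (0.8040, 0.1960), p(V) = (0.0730, 0.9270).
H(V|U) = Σ p(U) · H(V|U=·).
  U=α: p=0.8040, H(V|U=α) = 0.4008
  U=β: p=0.1960, H(V|U=β) = 0.2688
Weighted sum = 0.3749 bits.

0.3749 bits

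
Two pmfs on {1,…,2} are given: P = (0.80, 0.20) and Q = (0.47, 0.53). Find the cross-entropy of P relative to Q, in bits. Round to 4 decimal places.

H(P,Q) = −Σ p·log₂ q.
  −0.80·log₂(0.47) = 0.87141
  −0.20·log₂(0.53) = 0.18319
H(P,Q) = 1.0546 bits.

1.0546 bits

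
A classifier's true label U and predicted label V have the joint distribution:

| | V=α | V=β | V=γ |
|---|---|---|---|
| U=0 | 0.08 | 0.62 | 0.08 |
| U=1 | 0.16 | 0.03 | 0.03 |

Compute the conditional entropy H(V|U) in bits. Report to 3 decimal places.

0.977 bits

Marginals: p(U) = (0.7800, 0.2200), p(V) = (0.2400, 0.6500, 0.1100).
H(V|U) = Σ p(U) · H(V|U=·).
  U=0: p=0.7800, H(V|U=0) = 0.9372
  U=1: p=0.2200, H(V|U=1) = 1.1181
Weighted sum = 0.977 bits.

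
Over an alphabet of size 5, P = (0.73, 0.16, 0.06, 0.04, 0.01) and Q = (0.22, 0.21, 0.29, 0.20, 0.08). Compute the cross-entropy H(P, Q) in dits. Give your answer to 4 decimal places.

0.6597 dits

H(P,Q) = −Σ p·log₁₀ q.
  −0.73·log₁₀(0.22) = 0.48003
  −0.16·log₁₀(0.21) = 0.10844
  −0.06·log₁₀(0.29) = 0.03226
  −0.04·log₁₀(0.20) = 0.02796
  −0.01·log₁₀(0.08) = 0.01097
H(P,Q) = 0.6597 dits.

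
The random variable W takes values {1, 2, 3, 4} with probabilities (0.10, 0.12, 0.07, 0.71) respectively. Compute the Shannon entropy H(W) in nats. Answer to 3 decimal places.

H(W) = −Σ p·ln p.
  −(0.10)·ln(0.10) = 0.2303
  −(0.12)·ln(0.12) = 0.2544
  −(0.07)·ln(0.07) = 0.1861
  −(0.71)·ln(0.71) = 0.2432
Sum: 0.2303 + 0.2544 + 0.1861 + 0.2432 = 0.914 nats.

0.914 nats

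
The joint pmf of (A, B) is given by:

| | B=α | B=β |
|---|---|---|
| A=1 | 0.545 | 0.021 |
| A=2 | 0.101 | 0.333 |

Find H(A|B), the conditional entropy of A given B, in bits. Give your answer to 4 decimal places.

Chain rule: H(A|B) = H(A,B) − H(B).
Marginals: p(A) = (0.5660, 0.4340), p(B) = (0.6460, 0.3540).
H(A,B) = 1.4566 bits; H(B) = 0.9376 bits.
H(A|B) = 1.4566 − 0.9376 = 0.5190 bits.

0.5190 bits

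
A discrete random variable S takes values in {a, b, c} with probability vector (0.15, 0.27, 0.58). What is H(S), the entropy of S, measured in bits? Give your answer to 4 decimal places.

1.3764 bits

H(S) = −Σ p·log₂ p.
  −(0.15)·log₂(0.15) = 0.41054
  −(0.27)·log₂(0.27) = 0.51002
  −(0.58)·log₂(0.58) = 0.45581
Sum: 0.41054 + 0.51002 + 0.45581 = 1.3764 bits.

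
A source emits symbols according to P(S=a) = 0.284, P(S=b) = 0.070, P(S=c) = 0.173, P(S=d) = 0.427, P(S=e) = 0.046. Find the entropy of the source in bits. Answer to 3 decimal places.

1.951 bits

H(S) = −Σ p·log₂ p.
  −(0.284)·log₂(0.284) = 0.5158
  −(0.070)·log₂(0.070) = 0.2686
  −(0.173)·log₂(0.173) = 0.4379
  −(0.427)·log₂(0.427) = 0.5242
  −(0.046)·log₂(0.046) = 0.2043
Sum: 0.5158 + 0.2686 + 0.4379 + 0.5242 + 0.2043 = 1.951 bits.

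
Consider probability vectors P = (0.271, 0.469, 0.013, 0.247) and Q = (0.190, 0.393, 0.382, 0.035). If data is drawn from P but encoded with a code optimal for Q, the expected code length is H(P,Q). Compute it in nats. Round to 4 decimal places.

1.7286 nats

H(P,Q) = −Σ p·ln q.
  −0.271·ln(0.190) = 0.45006
  −0.469·ln(0.393) = 0.43802
  −0.013·ln(0.382) = 0.01251
  −0.247·ln(0.035) = 0.82804
H(P,Q) = 1.7286 nats.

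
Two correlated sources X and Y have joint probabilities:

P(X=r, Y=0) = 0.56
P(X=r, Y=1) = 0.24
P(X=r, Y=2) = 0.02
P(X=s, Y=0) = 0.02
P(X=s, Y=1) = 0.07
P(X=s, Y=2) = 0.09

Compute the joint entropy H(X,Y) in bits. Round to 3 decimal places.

H(X,Y) = −Σ p(x,y)·log₂ p(x,y) over all 6 cells.
  cell (r,0): −0.56·log₂0.56 = 0.4684
  cell (r,1): −0.24·log₂0.24 = 0.4941
  cell (r,2): −0.02·log₂0.02 = 0.1129
  cell (s,0): −0.02·log₂0.02 = 0.1129
  cell (s,1): −0.07·log₂0.07 = 0.2686
  cell (s,2): −0.09·log₂0.09 = 0.3127
Sum = 1.770 bits.

1.770 bits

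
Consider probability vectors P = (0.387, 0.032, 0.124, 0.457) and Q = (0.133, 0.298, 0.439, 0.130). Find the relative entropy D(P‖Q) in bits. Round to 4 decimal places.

1.0960 bits

D(P‖Q) = Σ p·log₂(p/q).
  0.387·log₂(0.387/0.133) = 0.59633
  0.032·log₂(0.032/0.298) = -0.10301
  0.124·log₂(0.124/0.439) = -0.22616
  0.457·log₂(0.457/0.130) = 0.82885
D(P‖Q) = 1.0960 bits.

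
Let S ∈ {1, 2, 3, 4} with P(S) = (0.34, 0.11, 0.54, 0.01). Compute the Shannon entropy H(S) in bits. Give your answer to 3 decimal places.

H(S) = −Σ p·log₂ p.
  −(0.34)·log₂(0.34) = 0.5292
  −(0.11)·log₂(0.11) = 0.3503
  −(0.54)·log₂(0.54) = 0.4800
  −(0.01)·log₂(0.01) = 0.0664
Sum: 0.5292 + 0.3503 + 0.4800 + 0.0664 = 1.426 bits.

1.426 bits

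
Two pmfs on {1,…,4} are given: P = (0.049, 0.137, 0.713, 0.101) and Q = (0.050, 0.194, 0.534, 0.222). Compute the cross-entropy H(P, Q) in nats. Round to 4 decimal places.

H(P,Q) = −Σ p·ln q.
  −0.049·ln(0.050) = 0.14679
  −0.137·ln(0.194) = 0.22467
  −0.713·ln(0.534) = 0.44731
  −0.101·ln(0.222) = 0.15201
H(P,Q) = 0.9708 nats.

0.9708 nats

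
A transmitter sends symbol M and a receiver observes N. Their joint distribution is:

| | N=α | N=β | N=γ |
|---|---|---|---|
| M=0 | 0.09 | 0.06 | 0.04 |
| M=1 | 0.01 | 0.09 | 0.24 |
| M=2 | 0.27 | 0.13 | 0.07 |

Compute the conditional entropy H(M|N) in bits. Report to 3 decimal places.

Marginals: p(M) = (0.1900, 0.3400, 0.4700), p(N) = (0.3700, 0.2800, 0.3500).
H(M|N) = Σ p(N) · H(M|N=·).
  N=α: p=0.3700, H(M|N=α) = 0.9686
  N=β: p=0.2800, H(M|N=β) = 1.5165
  N=γ: p=0.3500, H(M|N=γ) = 1.1953
Weighted sum = 1.201 bits.

1.201 bits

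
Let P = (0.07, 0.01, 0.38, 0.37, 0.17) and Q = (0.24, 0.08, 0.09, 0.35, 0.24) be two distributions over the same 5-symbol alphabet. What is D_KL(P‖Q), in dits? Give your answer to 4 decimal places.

0.1747 dits

D(P‖Q) = Σ p·log₁₀(p/q).
  0.07·log₁₀(0.07/0.24) = -0.03746
  0.01·log₁₀(0.01/0.08) = -0.00903
  0.38·log₁₀(0.38/0.09) = 0.23771
  0.37·log₁₀(0.37/0.35) = 0.00893
  0.17·log₁₀(0.17/0.24) = -0.02546
D(P‖Q) = 0.1747 dits.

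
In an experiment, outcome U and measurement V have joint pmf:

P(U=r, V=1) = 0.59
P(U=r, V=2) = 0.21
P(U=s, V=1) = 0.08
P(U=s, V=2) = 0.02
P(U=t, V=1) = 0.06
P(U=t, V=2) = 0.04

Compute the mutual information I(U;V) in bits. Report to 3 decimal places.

Marginals: p(U) = (0.8000, 0.1000, 0.1000), p(V) = (0.7300, 0.2700).
I(U;V) = Σ p(x,y)·log₂[p(x,y)/(p(x)p(y))].
  (r,1): 0.59·log₂(1.0103) = 0.0087
  (r,2): 0.21·log₂(0.9722) = -0.0085
  (s,1): 0.08·log₂(1.0959) = 0.0106
  (s,2): 0.02·log₂(0.7407) = -0.0087
  (t,1): 0.06·log₂(0.8219) = -0.0170
  (t,2): 0.04·log₂(1.4815) = 0.0227
Sum = 0.008 bits.

0.008 bits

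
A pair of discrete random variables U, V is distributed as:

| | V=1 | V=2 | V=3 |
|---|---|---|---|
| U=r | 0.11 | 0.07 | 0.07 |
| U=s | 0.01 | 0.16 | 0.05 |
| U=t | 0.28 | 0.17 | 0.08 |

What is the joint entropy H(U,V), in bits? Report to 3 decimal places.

2.833 bits

H(U,V) = −Σ p(x,y)·log₂ p(x,y) over all 9 cells.
  cell (r,1): −0.11·log₂0.11 = 0.3503
  cell (r,2): −0.07·log₂0.07 = 0.2686
  cell (r,3): −0.07·log₂0.07 = 0.2686
  cell (s,1): −0.01·log₂0.01 = 0.0664
  cell (s,2): −0.16·log₂0.16 = 0.4230
  cell (s,3): −0.05·log₂0.05 = 0.2161
  cell (t,1): −0.28·log₂0.28 = 0.5142
  cell (t,2): −0.17·log₂0.17 = 0.4346
  cell (t,3): −0.08·log₂0.08 = 0.2915
Sum = 2.833 bits.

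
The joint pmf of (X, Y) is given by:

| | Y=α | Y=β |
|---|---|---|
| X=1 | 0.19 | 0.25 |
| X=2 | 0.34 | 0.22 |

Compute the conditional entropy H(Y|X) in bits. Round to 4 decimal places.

Chain rule: H(Y|X) = H(X,Y) − H(X).
Marginals: p(X) = (0.4400, 0.5600), p(Y) = (0.5300, 0.4700).
H(X,Y) = 1.9650 bits; H(X) = 0.9896 bits.
H(Y|X) = 1.9650 − 0.9896 = 0.9754 bits.

0.9754 bits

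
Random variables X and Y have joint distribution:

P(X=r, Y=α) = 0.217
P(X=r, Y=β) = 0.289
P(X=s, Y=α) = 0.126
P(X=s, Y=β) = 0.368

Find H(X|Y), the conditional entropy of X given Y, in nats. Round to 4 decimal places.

0.6762 nats

Marginals: p(X) = (0.5060, 0.4940), p(Y) = (0.3430, 0.6570).
H(X|Y) = Σ p(Y) · H(X|Y=·).
  Y=α: p=0.3430, H(X|Y=α) = 0.6575
  Y=β: p=0.6570, H(X|Y=β) = 0.6859
Weighted sum = 0.6762 nats.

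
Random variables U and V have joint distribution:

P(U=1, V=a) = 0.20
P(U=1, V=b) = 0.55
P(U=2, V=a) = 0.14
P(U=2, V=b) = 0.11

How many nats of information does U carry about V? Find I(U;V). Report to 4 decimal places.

0.0346 nats

Marginals: p(U) = (0.7500, 0.2500), p(V) = (0.3400, 0.6600).
I(U;V) = Σ p(x,y)·ln[p(x,y)/(p(x)p(y))].
  (1,a): 0.20·ln(0.7843) = -0.04859
  (1,b): 0.55·ln(1.1111) = 0.05795
  (2,a): 0.14·ln(1.6471) = 0.06986
  (2,b): 0.11·ln(0.6667) = -0.04460
Sum = 0.0346 nats.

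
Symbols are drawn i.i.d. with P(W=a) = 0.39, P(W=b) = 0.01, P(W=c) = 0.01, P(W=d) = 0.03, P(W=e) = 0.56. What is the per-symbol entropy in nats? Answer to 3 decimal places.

H(W) = −Σ p·ln p.
  −(0.39)·ln(0.39) = 0.3672
  −(0.01)·ln(0.01) = 0.0461
  −(0.01)·ln(0.01) = 0.0461
  −(0.03)·ln(0.03) = 0.1052
  −(0.56)·ln(0.56) = 0.3247
Sum: 0.3672 + 0.0461 + 0.0461 + 0.1052 + 0.3247 = 0.889 nats.

0.889 nats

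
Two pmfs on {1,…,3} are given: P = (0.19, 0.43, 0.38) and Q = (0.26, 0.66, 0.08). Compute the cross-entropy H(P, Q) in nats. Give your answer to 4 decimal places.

1.3944 nats

H(P,Q) = −Σ p·ln q.
  −0.19·ln(0.26) = 0.25594
  −0.43·ln(0.66) = 0.17867
  −0.38·ln(0.08) = 0.95978
H(P,Q) = 1.3944 nats.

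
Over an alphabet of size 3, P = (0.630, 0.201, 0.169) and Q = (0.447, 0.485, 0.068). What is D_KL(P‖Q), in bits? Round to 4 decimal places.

0.2784 bits

D(P‖Q) = Σ p·log₂(p/q).
  0.630·log₂(0.630/0.447) = 0.31190
  0.201·log₂(0.201/0.485) = -0.25543
  0.169·log₂(0.169/0.068) = 0.22197
D(P‖Q) = 0.2784 bits.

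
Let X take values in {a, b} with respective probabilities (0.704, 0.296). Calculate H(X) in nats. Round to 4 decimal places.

H(X) = −Σ p·ln p.
  −(0.704)·ln(0.704) = 0.24709
  −(0.296)·ln(0.296) = 0.36035
Sum: 0.24709 + 0.36035 = 0.6074 nats.

0.6074 nats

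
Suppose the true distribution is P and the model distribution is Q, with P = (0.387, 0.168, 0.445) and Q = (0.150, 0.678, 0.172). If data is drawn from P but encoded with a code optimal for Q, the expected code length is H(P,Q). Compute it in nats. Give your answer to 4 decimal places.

1.5828 nats

H(P,Q) = −Σ p·ln q.
  −0.387·ln(0.150) = 0.73419
  −0.168·ln(0.678) = 0.06529
  −0.445·ln(0.172) = 0.78332
H(P,Q) = 1.5828 nats.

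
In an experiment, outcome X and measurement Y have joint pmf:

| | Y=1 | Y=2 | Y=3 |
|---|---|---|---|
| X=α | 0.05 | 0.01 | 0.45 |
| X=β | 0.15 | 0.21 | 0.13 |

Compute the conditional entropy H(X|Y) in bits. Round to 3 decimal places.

Chain rule: H(X|Y) = H(X,Y) − H(Y).
Marginals: p(X) = (0.5100, 0.4900), p(Y) = (0.2000, 0.2200, 0.5800).
H(X,Y) = 2.0669 bits; H(Y) = 1.4008 bits.
H(X|Y) = 2.0669 − 1.4008 = 0.666 bits.

0.666 bits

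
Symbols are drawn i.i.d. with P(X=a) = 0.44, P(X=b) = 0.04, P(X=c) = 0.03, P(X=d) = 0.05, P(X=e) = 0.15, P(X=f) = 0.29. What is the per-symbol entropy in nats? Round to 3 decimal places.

H(X) = −Σ p·ln p.
  −(0.44)·ln(0.44) = 0.3612
  −(0.04)·ln(0.04) = 0.1288
  −(0.03)·ln(0.03) = 0.1052
  −(0.05)·ln(0.05) = 0.1498
  −(0.15)·ln(0.15) = 0.2846
  −(0.29)·ln(0.29) = 0.3590
Sum: 0.3612 + 0.1288 + 0.1052 + 0.1498 + 0.2846 + 0.3590 = 1.389 nats.

1.389 nats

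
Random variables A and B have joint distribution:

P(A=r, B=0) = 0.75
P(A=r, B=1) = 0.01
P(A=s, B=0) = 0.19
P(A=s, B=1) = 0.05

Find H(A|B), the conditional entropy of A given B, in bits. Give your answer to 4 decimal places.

0.7216 bits

Chain rule: H(A|B) = H(A,B) − H(B).
Marginals: p(A) = (0.7600, 0.2400), p(B) = (0.9400, 0.0600).
H(A,B) = 1.0490 bits; H(B) = 0.3274 bits.
H(A|B) = 1.0490 − 0.3274 = 0.7216 bits.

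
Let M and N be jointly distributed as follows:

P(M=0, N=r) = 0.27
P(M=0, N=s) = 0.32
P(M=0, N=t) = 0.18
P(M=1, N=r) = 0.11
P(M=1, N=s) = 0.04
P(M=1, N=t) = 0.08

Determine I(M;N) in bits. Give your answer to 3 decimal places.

0.035 bits

Marginals: p(M) = (0.7700, 0.2300), p(N) = (0.3800, 0.3600, 0.2600).
I(M;N) = Σ p(x,y)·log₂[p(x,y)/(p(x)p(y))].
  (0,r): 0.27·log₂(0.9228) = -0.0313
  (0,s): 0.32·log₂(1.1544) = 0.0663
  (0,t): 0.18·log₂(0.8991) = -0.0276
  (1,r): 0.11·log₂(1.2586) = 0.0365
  (1,s): 0.04·log₂(0.4831) = -0.0420
  (1,t): 0.08·log₂(1.3378) = 0.0336
Sum = 0.035 bits.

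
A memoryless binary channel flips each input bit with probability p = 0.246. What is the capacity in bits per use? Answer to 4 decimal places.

Binary symmetric channel: C = 1 − h₂(ε) where h₂ is the binary entropy function.
h₂(0.246) = −0.246·log₂0.246 − 0.754·log₂0.754 = 0.8049.
C = 1 − 0.8049 = 0.1951 bits per channel use.

0.1951 bits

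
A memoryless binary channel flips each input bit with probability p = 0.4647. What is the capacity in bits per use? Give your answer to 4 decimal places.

Binary symmetric channel: C = 1 − h₂(ε) where h₂ is the binary entropy function.
h₂(0.4647) = −0.4647·log₂0.4647 − 0.5353·log₂0.5353 = 0.9964.
C = 1 − 0.9964 = 0.0036 bits per channel use.

0.0036 bits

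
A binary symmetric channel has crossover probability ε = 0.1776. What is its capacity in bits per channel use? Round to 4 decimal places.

0.3252 bits

Binary symmetric channel: C = 1 − h₂(ε) where h₂ is the binary entropy function.
h₂(0.1776) = −0.1776·log₂0.1776 − 0.8224·log₂0.8224 = 0.6748.
C = 1 − 0.6748 = 0.3252 bits per channel use.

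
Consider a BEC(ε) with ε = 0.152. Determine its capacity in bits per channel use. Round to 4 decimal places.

Binary erasure channel: capacity C = 1 − ε.
C = 1 − 0.152 = 0.8480 bits per channel use.

0.8480 bits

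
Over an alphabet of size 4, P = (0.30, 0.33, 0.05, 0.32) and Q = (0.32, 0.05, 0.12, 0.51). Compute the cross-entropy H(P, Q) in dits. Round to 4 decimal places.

0.7174 dits

H(P,Q) = −Σ p·log₁₀ q.
  −0.30·log₁₀(0.32) = 0.14846
  −0.33·log₁₀(0.05) = 0.42934
  −0.05·log₁₀(0.12) = 0.04604
  −0.32·log₁₀(0.51) = 0.09358
H(P,Q) = 0.7174 dits.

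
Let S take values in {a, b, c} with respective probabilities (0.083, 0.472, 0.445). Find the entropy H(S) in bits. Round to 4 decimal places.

H(S) = −Σ p·log₂ p.
  −(0.083)·log₂(0.083) = 0.29803
  −(0.472)·log₂(0.472) = 0.51124
  −(0.445)·log₂(0.445) = 0.51981
Sum: 0.29803 + 0.51124 + 0.51981 = 1.3291 bits.

1.3291 bits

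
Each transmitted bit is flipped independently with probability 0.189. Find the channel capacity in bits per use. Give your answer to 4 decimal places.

Binary symmetric channel: C = 1 − h₂(ε) where h₂ is the binary entropy function.
h₂(0.189) = −0.189·log₂0.189 − 0.811·log₂0.811 = 0.6994.
C = 1 − 0.6994 = 0.3006 bits per channel use.

0.3006 bits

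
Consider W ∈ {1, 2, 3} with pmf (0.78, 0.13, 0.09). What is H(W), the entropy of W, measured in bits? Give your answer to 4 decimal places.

H(W) = −Σ p·log₂ p.
  −(0.78)·log₂(0.78) = 0.27959
  −(0.13)·log₂(0.13) = 0.38264
  −(0.09)·log₂(0.09) = 0.31265
Sum: 0.27959 + 0.38264 + 0.31265 = 0.9749 bits.

0.9749 bits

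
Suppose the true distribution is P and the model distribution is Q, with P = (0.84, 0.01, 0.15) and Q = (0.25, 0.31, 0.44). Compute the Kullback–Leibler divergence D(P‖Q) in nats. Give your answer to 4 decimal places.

D(P‖Q) = Σ p·ln(p/q).
  0.84·ln(0.84/0.25) = 1.01803
  0.01·ln(0.01/0.31) = -0.03434
  0.15·ln(0.15/0.44) = -0.16142
D(P‖Q) = 0.8223 nats.

0.8223 nats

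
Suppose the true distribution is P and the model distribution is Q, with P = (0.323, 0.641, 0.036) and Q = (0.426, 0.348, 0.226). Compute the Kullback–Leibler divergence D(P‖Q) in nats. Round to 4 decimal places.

D(P‖Q) = Σ p·ln(p/q).
  0.323·ln(0.323/0.426) = -0.08940
  0.641·ln(0.641/0.348) = 0.39154
  0.036·ln(0.036/0.226) = -0.06613
D(P‖Q) = 0.2360 nats.

0.2360 nats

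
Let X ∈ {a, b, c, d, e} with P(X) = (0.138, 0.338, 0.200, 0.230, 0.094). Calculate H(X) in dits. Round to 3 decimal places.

H(X) = −Σ p·log₁₀ p.
  −(0.138)·log₁₀(0.138) = 0.1187
  −(0.338)·log₁₀(0.338) = 0.1592
  −(0.200)·log₁₀(0.200) = 0.1398
  −(0.230)·log₁₀(0.230) = 0.1468
  −(0.094)·log₁₀(0.094) = 0.0965
Sum: 0.1187 + 0.1592 + 0.1398 + 0.1468 + 0.0965 = 0.661 dits.

0.661 dits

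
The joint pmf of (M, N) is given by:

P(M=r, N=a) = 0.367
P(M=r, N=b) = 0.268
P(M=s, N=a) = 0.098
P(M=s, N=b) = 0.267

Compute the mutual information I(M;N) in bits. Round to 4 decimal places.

Marginals: p(M) = (0.6350, 0.3650), p(N) = (0.4650, 0.5350).
I(M;N) = Σ p(x,y)·log₂[p(x,y)/(p(x)p(y))].
  (r,a): 0.367·log₂(1.2429) = 0.11514
  (r,b): 0.268·log₂(0.7889) = -0.09169
  (s,a): 0.098·log₂(0.5774) = -0.07765
  (s,b): 0.267·log₂(1.3673) = 0.12051
Sum = 0.0663 bits.

0.0663 bits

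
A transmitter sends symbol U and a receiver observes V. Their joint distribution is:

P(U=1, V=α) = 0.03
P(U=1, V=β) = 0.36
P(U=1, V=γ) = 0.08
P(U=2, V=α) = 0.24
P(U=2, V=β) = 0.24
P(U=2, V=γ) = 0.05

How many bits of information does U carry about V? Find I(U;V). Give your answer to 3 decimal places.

0.154 bits

Marginals: p(U) = (0.4700, 0.5300), p(V) = (0.2700, 0.6000, 0.1300).
I(U;V) = Σ p(x,y)·log₂[p(x,y)/(p(x)p(y))].
  (1,α): 0.03·log₂(0.2364) = -0.0624
  (1,β): 0.36·log₂(1.2766) = 0.1268
  (1,γ): 0.08·log₂(1.3093) = 0.0311
  (2,α): 0.24·log₂(1.6771) = 0.1790
  (2,β): 0.24·log₂(0.7547) = -0.0974
  (2,γ): 0.05·log₂(0.7257) = -0.0231
Sum = 0.154 bits.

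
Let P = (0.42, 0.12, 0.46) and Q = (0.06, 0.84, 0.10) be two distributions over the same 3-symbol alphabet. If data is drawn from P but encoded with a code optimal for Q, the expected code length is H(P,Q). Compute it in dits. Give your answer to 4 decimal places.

H(P,Q) = −Σ p·log₁₀ q.
  −0.42·log₁₀(0.06) = 0.51318
  −0.12·log₁₀(0.84) = 0.00909
  −0.46·log₁₀(0.10) = 0.46000
H(P,Q) = 0.9823 dits.

0.9823 dits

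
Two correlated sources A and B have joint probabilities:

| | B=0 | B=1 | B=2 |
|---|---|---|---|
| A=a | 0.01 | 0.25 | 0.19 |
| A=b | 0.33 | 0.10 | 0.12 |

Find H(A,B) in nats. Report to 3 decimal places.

1.559 nats

H(A,B) = −Σ p(x,y)·ln p(x,y) over all 6 cells.
  cell (a,0): −0.01·ln0.01 = 0.0461
  cell (a,1): −0.25·ln0.25 = 0.3466
  cell (a,2): −0.19·ln0.19 = 0.3155
  cell (b,0): −0.33·ln0.33 = 0.3659
  cell (b,1): −0.10·ln0.10 = 0.2303
  cell (b,2): −0.12·ln0.12 = 0.2544
Sum = 1.559 nats.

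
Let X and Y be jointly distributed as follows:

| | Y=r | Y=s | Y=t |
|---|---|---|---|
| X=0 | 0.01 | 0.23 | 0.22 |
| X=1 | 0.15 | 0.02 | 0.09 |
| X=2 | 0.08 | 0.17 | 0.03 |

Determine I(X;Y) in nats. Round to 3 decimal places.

0.232 nats

Marginals: p(X) = (0.4600, 0.2600, 0.2800), p(Y) = (0.2400, 0.4200, 0.3400).
I(X;Y) = Σ p(x,y)·ln[p(x,y)/(p(x)p(y))].
  (0,r): 0.01·ln(0.0906) = -0.0240
  (0,s): 0.23·ln(1.1905) = 0.0401
  (0,t): 0.22·ln(1.4066) = 0.0751
  (1,r): 0.15·ln(2.4038) = 0.1316
  (1,s): 0.02·ln(0.1832) = -0.0339
  (1,t): 0.09·ln(1.0181) = 0.0016
  (2,r): 0.08·ln(1.1905) = 0.0139
  (2,s): 0.17·ln(1.4456) = 0.0626
  (2,t): 0.03·ln(0.3151) = -0.0346
Sum = 0.232 nats.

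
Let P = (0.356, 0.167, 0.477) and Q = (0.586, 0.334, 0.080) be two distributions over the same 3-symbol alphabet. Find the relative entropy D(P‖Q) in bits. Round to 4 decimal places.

D(P‖Q) = Σ p·log₂(p/q).
  0.356·log₂(0.356/0.586) = -0.25597
  0.167·log₂(0.167/0.334) = -0.16700
  0.477·log₂(0.477/0.080) = 1.22871
D(P‖Q) = 0.8057 bits.

0.8057 bits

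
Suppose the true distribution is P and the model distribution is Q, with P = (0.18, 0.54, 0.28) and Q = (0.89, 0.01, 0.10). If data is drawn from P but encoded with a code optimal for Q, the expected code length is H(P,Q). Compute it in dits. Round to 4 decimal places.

1.3691 dits

H(P,Q) = −Σ p·log₁₀ q.
  −0.18·log₁₀(0.89) = 0.00911
  −0.54·log₁₀(0.01) = 1.08000
  −0.28·log₁₀(0.10) = 0.28000
H(P,Q) = 1.3691 dits.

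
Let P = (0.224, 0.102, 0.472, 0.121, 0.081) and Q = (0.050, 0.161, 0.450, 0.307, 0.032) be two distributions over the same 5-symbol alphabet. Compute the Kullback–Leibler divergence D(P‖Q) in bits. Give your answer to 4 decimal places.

D(P‖Q) = Σ p·log₂(p/q).
  0.224·log₂(0.224/0.050) = 0.48462
  0.102·log₂(0.102/0.161) = -0.06717
  0.472·log₂(0.472/0.450) = 0.03250
  0.121·log₂(0.121/0.307) = -0.16253
  0.081·log₂(0.081/0.032) = 0.10853
D(P‖Q) = 0.3960 bits.

0.3960 bits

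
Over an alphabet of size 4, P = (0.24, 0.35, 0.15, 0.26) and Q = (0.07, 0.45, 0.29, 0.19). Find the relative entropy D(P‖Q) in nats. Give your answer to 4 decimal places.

0.1904 nats

D(P‖Q) = Σ p·ln(p/q).
  0.24·ln(0.24/0.07) = 0.29571
  0.35·ln(0.35/0.45) = -0.08796
  0.15·ln(0.15/0.29) = -0.09889
  0.26·ln(0.26/0.19) = 0.08155
D(P‖Q) = 0.1904 nats.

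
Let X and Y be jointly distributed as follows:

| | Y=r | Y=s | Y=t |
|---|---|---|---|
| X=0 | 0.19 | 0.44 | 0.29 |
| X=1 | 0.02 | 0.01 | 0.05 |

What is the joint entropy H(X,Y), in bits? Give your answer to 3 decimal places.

1.890 bits

H(X,Y) = −Σ p(x,y)·log₂ p(x,y) over all 6 cells.
  cell (0,r): −0.19·log₂0.19 = 0.4552
  cell (0,s): −0.44·log₂0.44 = 0.5211
  cell (0,t): −0.29·log₂0.29 = 0.5179
  cell (1,r): −0.02·log₂0.02 = 0.1129
  cell (1,s): −0.01·log₂0.01 = 0.0664
  cell (1,t): −0.05·log₂0.05 = 0.2161
Sum = 1.890 bits.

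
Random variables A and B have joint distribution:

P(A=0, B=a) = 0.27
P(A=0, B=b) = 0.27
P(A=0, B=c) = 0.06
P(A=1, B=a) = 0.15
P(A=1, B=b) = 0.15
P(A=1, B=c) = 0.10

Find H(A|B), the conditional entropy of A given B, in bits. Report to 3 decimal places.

0.943 bits

Marginals: p(A) = (0.6000, 0.4000), p(B) = (0.4200, 0.4200, 0.1600).
H(A|B) = Σ p(B) · H(A|B=·).
  B=a: p=0.4200, H(A|B=a) = 0.9403
  B=b: p=0.4200, H(A|B=b) = 0.9403
  B=c: p=0.1600, H(A|B=c) = 0.9544
Weighted sum = 0.943 bits.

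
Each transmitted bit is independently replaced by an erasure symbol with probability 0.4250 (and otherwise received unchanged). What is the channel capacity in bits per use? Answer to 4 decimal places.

0.5750 bits

Binary erasure channel: capacity C = 1 − ε.
C = 1 − 0.4250 = 0.5750 bits per channel use.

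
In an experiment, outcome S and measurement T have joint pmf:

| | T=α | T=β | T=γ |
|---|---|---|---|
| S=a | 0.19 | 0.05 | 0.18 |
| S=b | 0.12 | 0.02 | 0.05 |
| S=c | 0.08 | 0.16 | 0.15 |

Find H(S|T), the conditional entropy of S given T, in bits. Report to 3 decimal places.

Marginals: p(S) = (0.4200, 0.1900, 0.3900), p(T) = (0.3900, 0.2300, 0.3800).
H(S|T) = Σ p(T) · H(S|T=·).
  T=α: p=0.3900, H(S|T=α) = 1.4974
  T=β: p=0.2300, H(S|T=β) = 1.1492
  T=γ: p=0.3800, H(S|T=γ) = 1.4250
Weighted sum = 1.390 bits.

1.390 bits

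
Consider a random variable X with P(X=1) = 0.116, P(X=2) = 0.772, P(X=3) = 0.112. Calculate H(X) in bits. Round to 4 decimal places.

H(X) = −Σ p·log₂ p.
  −(0.116)·log₂(0.116) = 0.36051
  −(0.772)·log₂(0.772) = 0.28821
  −(0.112)·log₂(0.112) = 0.35374
Sum: 0.36051 + 0.28821 + 0.35374 = 1.0025 bits.

1.0025 bits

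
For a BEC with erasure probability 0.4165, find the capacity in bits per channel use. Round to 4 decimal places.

0.5835 bits

Binary erasure channel: capacity C = 1 − ε.
C = 1 − 0.4165 = 0.5835 bits per channel use.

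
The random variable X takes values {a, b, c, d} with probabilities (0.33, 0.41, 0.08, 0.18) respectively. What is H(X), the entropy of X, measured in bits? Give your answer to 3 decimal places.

1.792 bits

H(X) = −Σ p·log₂ p.
  −(0.33)·log₂(0.33) = 0.5278
  −(0.41)·log₂(0.41) = 0.5274
  −(0.08)·log₂(0.08) = 0.2915
  −(0.18)·log₂(0.18) = 0.4453
Sum: 0.5278 + 0.5274 + 0.2915 + 0.4453 = 1.792 bits.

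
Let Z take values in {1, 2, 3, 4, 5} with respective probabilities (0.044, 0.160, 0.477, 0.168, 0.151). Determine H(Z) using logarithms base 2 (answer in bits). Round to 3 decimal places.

1.975 bits

H(Z) = −Σ p·log₂ p.
  −(0.044)·log₂(0.044) = 0.1983
  −(0.160)·log₂(0.160) = 0.4230
  −(0.477)·log₂(0.477) = 0.5094
  −(0.168)·log₂(0.168) = 0.4323
  −(0.151)·log₂(0.151) = 0.4118
Sum: 0.1983 + 0.4230 + 0.5094 + 0.4323 + 0.4118 = 1.975 bits.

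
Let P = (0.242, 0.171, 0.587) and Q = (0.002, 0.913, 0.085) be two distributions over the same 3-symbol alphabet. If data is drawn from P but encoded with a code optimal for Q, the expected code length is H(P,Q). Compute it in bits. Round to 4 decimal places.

H(P,Q) = −Σ p·log₂ q.
  −0.242·log₂(0.002) = 2.16972
  −0.171·log₂(0.913) = 0.02245
  −0.587·log₂(0.085) = 2.08760
H(P,Q) = 4.2798 bits.

4.2798 bits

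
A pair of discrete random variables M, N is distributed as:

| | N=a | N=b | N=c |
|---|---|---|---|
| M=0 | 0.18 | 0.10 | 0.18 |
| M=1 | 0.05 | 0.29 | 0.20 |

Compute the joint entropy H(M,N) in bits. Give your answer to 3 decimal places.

2.421 bits

H(M,N) = −Σ p(x,y)·log₂ p(x,y) over all 6 cells.
  cell (0,a): −0.18·log₂0.18 = 0.4453
  cell (0,b): −0.10·log₂0.10 = 0.3322
  cell (0,c): −0.18·log₂0.18 = 0.4453
  cell (1,a): −0.05·log₂0.05 = 0.2161
  cell (1,b): −0.29·log₂0.29 = 0.5179
  cell (1,c): −0.20·log₂0.20 = 0.4644
Sum = 2.421 bits.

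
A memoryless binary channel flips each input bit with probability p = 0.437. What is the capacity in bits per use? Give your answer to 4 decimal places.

0.0115 bits

Binary symmetric channel: C = 1 − h₂(ε) where h₂ is the binary entropy function.
h₂(0.437) = −0.437·log₂0.437 − 0.563·log₂0.563 = 0.9885.
C = 1 − 0.9885 = 0.0115 bits per channel use.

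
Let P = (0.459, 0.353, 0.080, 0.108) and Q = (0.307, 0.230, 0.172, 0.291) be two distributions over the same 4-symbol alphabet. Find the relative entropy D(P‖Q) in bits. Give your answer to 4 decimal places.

D(P‖Q) = Σ p·log₂(p/q).
  0.459·log₂(0.459/0.307) = 0.26634
  0.353·log₂(0.353/0.230) = 0.21817
  0.080·log₂(0.080/0.172) = -0.08835
  0.108·log₂(0.108/0.291) = -0.15444
D(P‖Q) = 0.2417 bits.

0.2417 bits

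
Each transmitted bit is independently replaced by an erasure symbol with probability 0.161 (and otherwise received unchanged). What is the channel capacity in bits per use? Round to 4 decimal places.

0.8390 bits

Binary erasure channel: capacity C = 1 − ε.
C = 1 − 0.161 = 0.8390 bits per channel use.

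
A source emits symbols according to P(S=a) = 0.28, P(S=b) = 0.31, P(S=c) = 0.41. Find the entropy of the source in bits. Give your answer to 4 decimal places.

H(S) = −Σ p·log₂ p.
  −(0.28)·log₂(0.28) = 0.51422
  −(0.31)·log₂(0.31) = 0.52379
  −(0.41)·log₂(0.41) = 0.52738
Sum: 0.51422 + 0.52379 + 0.52738 = 1.5654 bits.

1.5654 bits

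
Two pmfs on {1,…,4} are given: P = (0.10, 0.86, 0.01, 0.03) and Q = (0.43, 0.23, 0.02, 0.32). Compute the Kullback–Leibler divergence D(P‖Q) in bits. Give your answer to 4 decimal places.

D(P‖Q) = Σ p·log₂(p/q).
  0.10·log₂(0.10/0.43) = -0.21043
  0.86·log₂(0.86/0.23) = 1.63632
  0.01·log₂(0.01/0.02) = -0.01000
  0.03·log₂(0.03/0.32) = -0.10245
D(P‖Q) = 1.3134 bits.

1.3134 bits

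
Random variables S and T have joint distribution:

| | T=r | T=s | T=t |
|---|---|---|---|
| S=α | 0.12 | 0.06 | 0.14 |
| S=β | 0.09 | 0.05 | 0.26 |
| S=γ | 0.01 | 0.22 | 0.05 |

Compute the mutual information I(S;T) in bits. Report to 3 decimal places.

Marginals: p(S) = (0.3200, 0.4000, 0.2800), p(T) = (0.2200, 0.3300, 0.4500).
I(S;T) = Σ p(x,y)·log₂[p(x,y)/(p(x)p(y))].
  (α,r): 0.12·log₂(1.7045) = 0.0923
  (α,s): 0.06·log₂(0.5682) = -0.0489
  (α,t): 0.14·log₂(0.9722) = -0.0057
  (β,r): 0.09·log₂(1.0227) = 0.0029
  (β,s): 0.05·log₂(0.3788) = -0.0700
  (β,t): 0.26·log₂(1.4444) = 0.1379
  (γ,r): 0.01·log₂(0.1623) = -0.0262
  (γ,s): 0.22·log₂(2.3810) = 0.2753
  (γ,t): 0.05·log₂(0.3968) = -0.0667
Sum = 0.291 bits.

0.291 bits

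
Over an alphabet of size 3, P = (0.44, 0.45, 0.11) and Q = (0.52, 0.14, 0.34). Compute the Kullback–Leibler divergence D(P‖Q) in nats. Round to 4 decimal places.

D(P‖Q) = Σ p·ln(p/q).
  0.44·ln(0.44/0.52) = -0.07350
  0.45·ln(0.45/0.14) = 0.52542
  0.11·ln(0.11/0.34) = -0.12413
D(P‖Q) = 0.3278 nats.

0.3278 nats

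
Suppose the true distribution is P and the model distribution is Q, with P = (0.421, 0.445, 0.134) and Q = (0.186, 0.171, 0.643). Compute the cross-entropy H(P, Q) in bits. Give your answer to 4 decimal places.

2.2408 bits

H(P,Q) = −Σ p·log₂ q.
  −0.421·log₂(0.186) = 1.02161
  −0.445·log₂(0.171) = 1.13383
  −0.134·log₂(0.643) = 0.08537
H(P,Q) = 2.2408 bits.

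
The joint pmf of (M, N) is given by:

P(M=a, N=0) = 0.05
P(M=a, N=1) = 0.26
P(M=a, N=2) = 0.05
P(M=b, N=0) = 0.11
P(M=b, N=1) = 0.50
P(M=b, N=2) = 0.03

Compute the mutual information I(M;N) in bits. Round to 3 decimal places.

0.019 bits

Marginals: p(M) = (0.3600, 0.6400), p(N) = (0.1600, 0.7600, 0.0800).
I(M;N) = Σ p(x,y)·log₂[p(x,y)/(p(x)p(y))].
  (a,0): 0.05·log₂(0.8681) = -0.0102
  (a,1): 0.26·log₂(0.9503) = -0.0191
  (a,2): 0.05·log₂(1.7361) = 0.0398
  (b,0): 0.11·log₂(1.0742) = 0.0114
  (b,1): 0.50·log₂(1.0280) = 0.0199
  (b,2): 0.03·log₂(0.5859) = -0.0231
Sum = 0.019 bits.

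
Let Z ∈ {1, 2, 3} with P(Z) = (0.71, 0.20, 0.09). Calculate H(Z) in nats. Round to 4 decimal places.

H(Z) = −Σ p·ln p.
  −(0.71)·ln(0.71) = 0.24317
  −(0.20)·ln(0.20) = 0.32189
  −(0.09)·ln(0.09) = 0.21672
Sum: 0.24317 + 0.32189 + 0.21672 = 0.7818 nats.

0.7818 nats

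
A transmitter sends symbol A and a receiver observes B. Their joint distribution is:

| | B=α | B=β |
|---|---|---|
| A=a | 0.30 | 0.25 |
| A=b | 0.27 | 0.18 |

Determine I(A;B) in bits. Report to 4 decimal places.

0.0022 bits

Marginals: p(A) = (0.5500, 0.4500), p(B) = (0.5700, 0.4300).
I(A;B) = H(A) + H(B) − H(A,B).
H(A) = 0.9928, H(B) = 0.9858, H(A,B) = 1.9764.
I(A;B) = 0.9928 + 0.9858 − 1.9764 = 0.0022 bits.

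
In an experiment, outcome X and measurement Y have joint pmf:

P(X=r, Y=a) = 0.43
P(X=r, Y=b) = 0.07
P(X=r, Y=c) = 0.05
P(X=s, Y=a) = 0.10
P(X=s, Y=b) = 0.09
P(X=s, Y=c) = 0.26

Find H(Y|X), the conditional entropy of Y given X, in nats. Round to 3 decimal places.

0.808 nats

Chain rule: H(Y|X) = H(X,Y) − H(X).
Marginals: p(X) = (0.5500, 0.4500), p(Y) = (0.5300, 0.1600, 0.3100).
H(X,Y) = 1.4961 nats; H(X) = 0.6881 nats.
H(Y|X) = 1.4961 − 0.6881 = 0.808 nats.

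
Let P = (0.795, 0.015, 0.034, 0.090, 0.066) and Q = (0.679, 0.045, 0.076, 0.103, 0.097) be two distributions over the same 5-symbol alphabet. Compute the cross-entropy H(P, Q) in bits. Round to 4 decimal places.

1.1548 bits

H(P,Q) = −Σ p·log₂ q.
  −0.795·log₂(0.679) = 0.44402
  −0.015·log₂(0.045) = 0.06711
  −0.034·log₂(0.076) = 0.12641
  −0.090·log₂(0.103) = 0.29514
  −0.066·log₂(0.097) = 0.22215
H(P,Q) = 1.1548 bits.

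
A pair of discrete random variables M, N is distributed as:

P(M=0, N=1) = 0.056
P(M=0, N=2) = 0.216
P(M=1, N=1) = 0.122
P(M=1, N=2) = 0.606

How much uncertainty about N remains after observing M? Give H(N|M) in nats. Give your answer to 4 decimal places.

Chain rule: H(N|M) = H(M,N) − H(M).
Marginals: p(M) = (0.2720, 0.7280), p(N) = (0.1780, 0.8220).
H(M,N) = 1.0526 nats; H(M) = 0.5852 nats.
H(N|M) = 1.0526 − 0.5852 = 0.4674 nats.

0.4674 nats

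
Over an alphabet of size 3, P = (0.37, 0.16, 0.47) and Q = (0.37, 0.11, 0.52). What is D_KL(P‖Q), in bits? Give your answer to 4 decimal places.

D(P‖Q) = Σ p·log₂(p/q).
  0.37·log₂(0.37/0.37) = 0.00000
  0.16·log₂(0.16/0.11) = 0.08649
  0.47·log₂(0.47/0.52) = -0.06855
D(P‖Q) = 0.0179 bits.

0.0179 bits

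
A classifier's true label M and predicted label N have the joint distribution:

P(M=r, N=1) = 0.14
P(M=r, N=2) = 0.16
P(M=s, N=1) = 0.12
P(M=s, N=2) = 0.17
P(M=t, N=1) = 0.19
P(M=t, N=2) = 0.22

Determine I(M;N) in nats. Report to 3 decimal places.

0.001 nats

Marginals: p(M) = (0.3000, 0.2900, 0.4100), p(N) = (0.4500, 0.5500).
I(M;N) = H(M) + H(N) − H(M,N).
H(M) = 1.0857, H(N) = 0.6881, H(M,N) = 1.7728.
I(M;N) = 1.0857 + 0.6881 − 1.7728 = 0.001 nats.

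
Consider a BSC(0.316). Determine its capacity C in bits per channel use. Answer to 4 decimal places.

0.1000 bits

Binary symmetric channel: C = 1 − h₂(ε) where h₂ is the binary entropy function.
h₂(0.316) = −0.316·log₂0.316 − 0.684·log₂0.684 = 0.9000.
C = 1 − 0.9000 = 0.1000 bits per channel use.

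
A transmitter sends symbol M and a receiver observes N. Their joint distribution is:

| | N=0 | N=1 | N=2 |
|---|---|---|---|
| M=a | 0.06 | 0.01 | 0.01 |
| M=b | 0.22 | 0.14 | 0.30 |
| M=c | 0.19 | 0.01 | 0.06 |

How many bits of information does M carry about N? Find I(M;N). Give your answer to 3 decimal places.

0.118 bits

Marginals: p(M) = (0.0800, 0.6600, 0.2600), p(N) = (0.4700, 0.1600, 0.3700).
I(M;N) = Σ p(x,y)·log₂[p(x,y)/(p(x)p(y))].
  (a,0): 0.06·log₂(1.5957) = 0.0405
  (a,1): 0.01·log₂(0.7812) = -0.0036
  (a,2): 0.01·log₂(0.3378) = -0.0157
  (b,0): 0.22·log₂(0.7092) = -0.1091
  (b,1): 0.14·log₂(1.3258) = 0.0570
  (b,2): 0.30·log₂(1.2285) = 0.0891
  (c,0): 0.19·log₂(1.5548) = 0.1210
  (c,1): 0.01·log₂(0.2404) = -0.0206
  (c,2): 0.06·log₂(0.6237) = -0.0409
Sum = 0.118 bits.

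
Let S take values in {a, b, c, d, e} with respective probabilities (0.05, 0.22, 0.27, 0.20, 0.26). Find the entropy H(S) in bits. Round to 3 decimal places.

2.176 bits

H(S) = −Σ p·log₂ p.
  −(0.05)·log₂(0.05) = 0.2161
  −(0.22)·log₂(0.22) = 0.4806
  −(0.27)·log₂(0.27) = 0.5100
  −(0.20)·log₂(0.20) = 0.4644
  −(0.26)·log₂(0.26) = 0.5053
Sum: 0.2161 + 0.4806 + 0.5100 + 0.4644 + 0.5053 = 2.176 bits.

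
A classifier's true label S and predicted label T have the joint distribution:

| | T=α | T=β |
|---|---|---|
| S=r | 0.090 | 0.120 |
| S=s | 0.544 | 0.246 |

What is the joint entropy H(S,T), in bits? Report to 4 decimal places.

1.6553 bits

H(S,T) = −Σ p(x,y)·log₂ p(x,y) over all 4 cells.
  cell (r,α): −0.090·log₂0.090 = 0.31265
  cell (r,β): −0.120·log₂0.120 = 0.36707
  cell (s,α): −0.544·log₂0.544 = 0.47781
  cell (s,β): −0.246·log₂0.246 = 0.49772
Sum = 1.6553 bits.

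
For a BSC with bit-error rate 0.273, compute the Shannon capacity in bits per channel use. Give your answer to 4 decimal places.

0.1543 bits

Binary symmetric channel: C = 1 − h₂(ε) where h₂ is the binary entropy function.
h₂(0.273) = −0.273·log₂0.273 − 0.727·log₂0.727 = 0.8457.
C = 1 − 0.8457 = 0.1543 bits per channel use.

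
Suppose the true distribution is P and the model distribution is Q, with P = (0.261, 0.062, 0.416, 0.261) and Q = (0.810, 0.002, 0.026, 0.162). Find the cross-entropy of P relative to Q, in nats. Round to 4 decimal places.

2.4336 nats

H(P,Q) = −Σ p·ln q.
  −0.261·ln(0.810) = 0.05500
  −0.062·ln(0.002) = 0.38531
  −0.416·ln(0.026) = 1.51826
  −0.261·ln(0.162) = 0.47506
H(P,Q) = 2.4336 nats.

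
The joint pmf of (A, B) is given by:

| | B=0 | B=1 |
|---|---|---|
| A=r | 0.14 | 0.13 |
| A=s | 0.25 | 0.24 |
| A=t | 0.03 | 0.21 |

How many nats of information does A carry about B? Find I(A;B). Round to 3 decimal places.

Marginals: p(A) = (0.2700, 0.4900, 0.2400), p(B) = (0.4200, 0.5800).
I(A;B) = H(A) + H(B) − H(A,B).
H(A) = 1.0456, H(B) = 0.6803, H(A,B) = 1.6625.
I(A;B) = 1.0456 + 0.6803 − 1.6625 = 0.063 nats.

0.063 nats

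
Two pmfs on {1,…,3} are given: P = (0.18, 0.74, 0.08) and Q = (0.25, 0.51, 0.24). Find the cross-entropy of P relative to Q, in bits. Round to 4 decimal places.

H(P,Q) = −Σ p·log₂ q.
  −0.18·log₂(0.25) = 0.36000
  −0.74·log₂(0.51) = 0.71886
  −0.08·log₂(0.24) = 0.16471
H(P,Q) = 1.2436 bits.

1.2436 bits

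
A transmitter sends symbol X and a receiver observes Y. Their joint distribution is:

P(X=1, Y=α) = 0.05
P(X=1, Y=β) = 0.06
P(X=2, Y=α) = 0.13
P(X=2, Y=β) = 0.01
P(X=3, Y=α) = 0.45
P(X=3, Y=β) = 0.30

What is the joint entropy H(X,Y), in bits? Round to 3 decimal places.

1.948 bits

H(X,Y) = −Σ p(x,y)·log₂ p(x,y) over all 6 cells.
  cell (1,α): −0.05·log₂0.05 = 0.2161
  cell (1,β): −0.06·log₂0.06 = 0.2435
  cell (2,α): −0.13·log₂0.13 = 0.3826
  cell (2,β): −0.01·log₂0.01 = 0.0664
  cell (3,α): −0.45·log₂0.45 = 0.5184
  cell (3,β): −0.30·log₂0.30 = 0.5211
Sum = 1.948 bits.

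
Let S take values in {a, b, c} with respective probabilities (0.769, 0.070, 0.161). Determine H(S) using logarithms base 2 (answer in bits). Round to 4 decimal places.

H(S) = −Σ p·log₂ p.
  −(0.769)·log₂(0.769) = 0.29141
  −(0.070)·log₂(0.070) = 0.26856
  −(0.161)·log₂(0.161) = 0.42421
Sum: 0.29141 + 0.26856 + 0.42421 = 0.9842 bits.

0.9842 bits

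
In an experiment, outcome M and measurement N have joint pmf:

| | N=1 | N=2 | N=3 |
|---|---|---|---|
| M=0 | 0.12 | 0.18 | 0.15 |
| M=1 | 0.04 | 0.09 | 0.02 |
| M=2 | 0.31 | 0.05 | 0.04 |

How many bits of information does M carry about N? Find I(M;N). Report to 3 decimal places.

0.209 bits

Marginals: p(M) = (0.4500, 0.1500, 0.4000), p(N) = (0.4700, 0.3200, 0.2100).
I(M;N) = H(M) + H(N) − H(M,N).
H(M) = 1.4577, H(N) = 1.5108, H(M,N) = 2.7599.
I(M;N) = 1.4577 + 1.5108 − 2.7599 = 0.209 bits.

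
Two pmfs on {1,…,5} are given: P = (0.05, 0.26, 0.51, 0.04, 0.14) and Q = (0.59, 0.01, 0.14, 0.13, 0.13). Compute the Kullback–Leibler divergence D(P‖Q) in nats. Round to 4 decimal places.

D(P‖Q) = Σ p·ln(p/q).
  0.05·ln(0.05/0.59) = -0.12340
  0.26·ln(0.26/0.01) = 0.84711
  0.51·ln(0.51/0.14) = 0.65931
  0.04·ln(0.04/0.13) = -0.04715
  0.14·ln(0.14/0.13) = 0.01038
D(P‖Q) = 1.3462 nats.

1.3462 nats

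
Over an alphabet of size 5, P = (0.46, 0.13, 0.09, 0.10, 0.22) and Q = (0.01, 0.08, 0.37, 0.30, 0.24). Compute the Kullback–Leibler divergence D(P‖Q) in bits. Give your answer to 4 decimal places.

2.2622 bits

D(P‖Q) = Σ p·log₂(p/q).
  0.46·log₂(0.46/0.01) = 2.54084
  0.13·log₂(0.13/0.08) = 0.09106
  0.09·log₂(0.09/0.37) = -0.18356
  0.10·log₂(0.10/0.30) = -0.15850
  0.22·log₂(0.22/0.24) = -0.02762
D(P‖Q) = 2.2622 bits.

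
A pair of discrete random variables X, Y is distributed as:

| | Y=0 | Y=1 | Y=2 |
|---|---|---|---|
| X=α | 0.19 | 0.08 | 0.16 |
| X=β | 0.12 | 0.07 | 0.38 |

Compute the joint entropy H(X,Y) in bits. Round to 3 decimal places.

H(X,Y) = −Σ p(x,y)·log₂ p(x,y) over all 6 cells.
  cell (α,0): −0.19·log₂0.19 = 0.4552
  cell (α,1): −0.08·log₂0.08 = 0.2915
  cell (α,2): −0.16·log₂0.16 = 0.4230
  cell (β,0): −0.12·log₂0.12 = 0.3671
  cell (β,1): −0.07·log₂0.07 = 0.2686
  cell (β,2): −0.38·log₂0.38 = 0.5305
Sum = 2.336 bits.

2.336 bits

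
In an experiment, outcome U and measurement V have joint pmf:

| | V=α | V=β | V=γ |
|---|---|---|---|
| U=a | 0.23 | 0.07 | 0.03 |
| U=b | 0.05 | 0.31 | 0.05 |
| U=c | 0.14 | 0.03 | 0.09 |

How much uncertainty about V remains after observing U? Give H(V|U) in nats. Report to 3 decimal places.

Marginals: p(U) = (0.3300, 0.4100, 0.2600), p(V) = (0.4200, 0.4100, 0.1700).
H(V|U) = Σ p(U) · H(V|U=·).
  U=a: p=0.3300, H(V|U=a) = 0.7985
  U=b: p=0.4100, H(V|U=b) = 0.7246
  U=c: p=0.2600, H(V|U=c) = 0.9497
Weighted sum = 0.808 nats.

0.808 nats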